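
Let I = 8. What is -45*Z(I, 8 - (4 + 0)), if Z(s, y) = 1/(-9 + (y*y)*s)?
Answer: -45/119 ≈ -0.37815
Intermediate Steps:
Z(s, y) = 1/(-9 + s*y²) (Z(s, y) = 1/(-9 + y²*s) = 1/(-9 + s*y²))
-45*Z(I, 8 - (4 + 0)) = -45/(-9 + 8*(8 - (4 + 0))²) = -45/(-9 + 8*(8 - 1*4)²) = -45/(-9 + 8*(8 - 4)²) = -45/(-9 + 8*4²) = -45/(-9 + 8*16) = -45/(-9 + 128) = -45/119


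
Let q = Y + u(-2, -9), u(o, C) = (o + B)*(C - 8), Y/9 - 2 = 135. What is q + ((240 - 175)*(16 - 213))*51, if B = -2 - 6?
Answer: -651652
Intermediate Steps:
B = -8
Y = 1233 (Y = 18 + 9*135 = 18 + 1215 = 1233)
u(o, C) = (-8 + C)*(-8 + o) (u(o, C) = (o - 8)*(C - 8) = (-8 + o)*(-8 + C) = (-8 + C)*(-8 + o))
q = 1403 (q = 1233 + (64 - 8*(-9) - 8*(-2) - 9*(-2)) = 1233 + (64 + 72 + 16 + 18) = 1233 + 170 = 1403)
q + ((240 - 175)*(16 - 213))*51 = 1403 + ((240 - 175)*(16 - 213))*51 = 1403 + (65*(-197))*51 = 1403 - 12805*51 = 1403 - 653055 = -651652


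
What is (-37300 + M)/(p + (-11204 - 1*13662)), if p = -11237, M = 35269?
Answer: 2031/36103 ≈ 0.056256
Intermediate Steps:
(-37300 + M)/(p + (-11204 - 1*13662)) = (-37300 + 35269)/(-11237 + (-11204 - 1*13662)) = -2031/(-11237 + (-11204 - 13662)) = -2031/(-11237 - 24866) = -2031/(-36103) = -2031*(-1/36103) = 2031/36103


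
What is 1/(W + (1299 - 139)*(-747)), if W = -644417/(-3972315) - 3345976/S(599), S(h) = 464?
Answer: -230394270/201302614296019 ≈ -1.1445e-6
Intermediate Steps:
W = -1661371455619/230394270 (W = -644417/(-3972315) - 3345976/464 = -644417*(-1/3972315) - 3345976*1/464 = 644417/3972315 - 418247/58 = -1661371455619/230394270 ≈ -7211.0)
1/(W + (1299 - 139)*(-747)) = 1/(-1661371455619/230394270 + (1299 - 139)*(-747)) = 1/(-1661371455619/230394270 + 1160*(-747)) = 1/(-1661371455619/230394270 - 866520) = 1/(-201302614296019/230394270) = -230394270/201302614296019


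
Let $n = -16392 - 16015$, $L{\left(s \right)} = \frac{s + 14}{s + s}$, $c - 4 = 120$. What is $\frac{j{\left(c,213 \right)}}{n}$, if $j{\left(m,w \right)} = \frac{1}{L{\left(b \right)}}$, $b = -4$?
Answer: $\frac{4}{162035} \approx 2.4686 \cdot 10^{-5}$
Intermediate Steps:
$c = 124$ ($c = 4 + 120 = 124$)
$L{\left(s \right)} = \frac{14 + s}{2 s}$
$n = -32407$ ($n = -16392 - 16015 = -32407$)
$j{\left(m,w \right)} = - \frac{4}{5}$ ($j{\left(m,w \right)} = \frac{1}{\frac{1}{2} \frac{1}{-4} \left(14 - 4\right)} = \frac{1}{\frac{1}{2} \left(- \frac{1}{4}\right) 10} = \frac{1}{- \frac{5}{4}} = - \frac{4}{5}$)
$\frac{j{\left(c,213 \right)}}{n} = - \frac{4}{5 \left(-32407\right)} = \left(- \frac{4}{5}\right) \left(- \frac{1}{32407}\right) = \frac{4}{162035}$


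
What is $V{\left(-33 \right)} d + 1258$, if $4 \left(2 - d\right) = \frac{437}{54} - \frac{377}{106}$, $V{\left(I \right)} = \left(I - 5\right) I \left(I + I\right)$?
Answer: $- \frac{11196121}{159} \approx -70416.0$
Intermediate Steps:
$V{\left(I \right)} = 2 I^{2} \left(-5 + I\right)$ ($V{\left(I \right)} = \left(-5 + I\right) I 2 I = \left(-5 + I\right) 2 I^{2} = 2 I^{2} \left(-5 + I\right)$)
$d = \frac{4957}{5724}$ ($d = 2 - \frac{\frac{437}{54} - \frac{377}{106}}{4} = 2 - \frac{6491}{5724} = \frac{4957}{5724} \approx 0.866$)
$V{\left(-33 \right)} d + 1258 = 2 \left(-33\right)^{2} \left(-5 - 33\right) \frac{4957}{5724} + 1258 = 2 \cdot 1089 \left(-38\right) \frac{4957}{5724} + 1258 = \left(-82764\right) \frac{4957}{5724} + 1258 = - \frac{11396143}{159} + 1258 = - \frac{11196121}{159}$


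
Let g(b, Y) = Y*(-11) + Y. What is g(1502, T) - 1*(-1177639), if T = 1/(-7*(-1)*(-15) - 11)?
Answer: 68303067/58 ≈ 1.1776e+6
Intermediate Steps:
T = -1/116 (T = 1/(7*(-15) - 11) = 1/(-105 - 11) = 1/(-116) = -1/116 ≈ -0.0086207)
g(b, Y) = -10*Y (g(b, Y) = -11*Y + Y = -10*Y)
g(1502, T) - 1*(-1177639) = -10*(-1/116) - 1*(-1177639) = 5/58 + 1177639 = 68303067/58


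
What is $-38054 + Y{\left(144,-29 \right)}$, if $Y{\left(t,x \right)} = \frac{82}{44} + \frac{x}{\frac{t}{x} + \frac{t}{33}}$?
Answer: $- \frac{80264351}{2112} \approx -38004.0$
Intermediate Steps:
$Y{\left(t,x \right)} = \frac{41}{22} + \frac{x}{\frac{t}{33} + \frac{t}{x}}$ ($Y{\left(t,x \right)} = 82 \cdot \frac{1}{44} + \frac{x}{\frac{t}{x} + t \frac{1}{33}} = \frac{41}{22} + \frac{x}{\frac{t}{x} + \frac{t}{33}} = \frac{41}{22} + \frac{x}{\frac{t}{33} + \frac{t}{x}}$)
$-38054 + Y{\left(144,-29 \right)} = -38054 + \frac{726 \left(-29\right)^{2} + 1353 \cdot 144 + 41 \cdot 144 \left(-29\right)}{22 \cdot 144 \left(33 - 29\right)} = -38054 + \frac{1}{22} \cdot \frac{1}{144} \cdot \frac{1}{4} \left(726 \cdot 841 + 194832 - 171216\right) = -38054 + \frac{1}{22} \cdot \frac{1}{144} \cdot \frac{1}{4} \left(610566 + 194832 - 171216\right) = -38054 + \frac{1}{22} \cdot \frac{1}{144} \cdot \frac{1}{4} \cdot 634182 = -38054 + \frac{105697}{2112} = - \frac{80264351}{2112}$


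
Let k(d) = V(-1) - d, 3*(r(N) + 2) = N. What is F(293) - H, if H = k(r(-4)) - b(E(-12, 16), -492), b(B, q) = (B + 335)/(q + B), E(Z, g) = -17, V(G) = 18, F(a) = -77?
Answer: -151109/1527 ≈ -98.958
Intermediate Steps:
r(N) = -2 + N/3
b(B, q) = (335 + B)/(B + q)
k(d) = 18 - d
H = 33530/1527 (H = (18 - (-2 + (1/3)*(-4))) - (335 - 17)/(-17 - 492) = (18 - (-2 - 4/3)) - 318/(-509) = (18 - 1*(-10/3)) - (-1)*318/509 = (18 + 10/3) - 1*(-318/509) = 64/3 + 318/509 = 33530/1527 ≈ 21.958)
F(293) - H = -77 - 1*33530/1527 = -77 - 33530/1527 = -151109/1527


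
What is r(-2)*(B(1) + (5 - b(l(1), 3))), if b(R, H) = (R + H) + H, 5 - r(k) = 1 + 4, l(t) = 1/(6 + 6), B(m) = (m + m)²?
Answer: 0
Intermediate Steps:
B(m) = 4*m² (B(m) = (2*m)² = 4*m²)
l(t) = 1/12
r(k) = 0 (r(k) = 5 - (1 + 4) = 5 - 1*5 = 5 - 5 = 0)
b(R, H) = R + 2*H (b(R, H) = (H + R) + H = R + 2*H)
r(-2)*(B(1) + (5 - b(l(1), 3))) = 0*(4*1² + (5 - (1/12 + 2*3))) = 0*(4*1 + (5 - (1/12 + 6))) = 0*(4 + (5 - 1*73/12)) = 0*(4 + (5 - 73/12)) = 0*(4 - 13/12) = 0*(35/12) = 0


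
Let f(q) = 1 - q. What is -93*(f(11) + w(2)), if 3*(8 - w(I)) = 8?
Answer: 434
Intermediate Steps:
w(I) = 16/3 (w(I) = 8 - ⅓*8 = 8 - 8/3 = 16/3)
-93*(f(11) + w(2)) = -93*((1 - 1*11) + 16/3) = -93*((1 - 11) + 16/3) = -93*(-10 + 16/3) = -93*(-14/3) = 434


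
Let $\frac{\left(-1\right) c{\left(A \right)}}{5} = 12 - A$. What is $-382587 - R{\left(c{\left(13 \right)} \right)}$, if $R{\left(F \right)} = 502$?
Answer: $-383089$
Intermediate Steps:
$c{\left(A \right)} = -60 + 5 A$ ($c{\left(A \right)} = - 5 \left(12 - A\right) = -60 + 5 A$)
$-382587 - R{\left(c{\left(13 \right)} \right)} = -382587 - 502 = -383089$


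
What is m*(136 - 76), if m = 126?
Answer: 7560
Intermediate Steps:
m*(136 - 76) = 126*(136 - 76) = 126*60 = 7560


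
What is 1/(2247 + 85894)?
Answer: 1/88141 ≈ 1.1345e-5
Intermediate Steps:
1/(2247 + 85894) = 1/88141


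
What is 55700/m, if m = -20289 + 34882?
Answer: 55700/14593 ≈ 3.8169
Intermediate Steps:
m = 14593
55700/m = 55700/14593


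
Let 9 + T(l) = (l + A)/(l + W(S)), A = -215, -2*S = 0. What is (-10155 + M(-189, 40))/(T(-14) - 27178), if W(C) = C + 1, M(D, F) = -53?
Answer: 66352/176601 ≈ 0.37572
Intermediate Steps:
S = 0 (S = -½*0 = 0)
W(C) = 1 + C
T(l) = -9 + (-215 + l)/(1 + l) (T(l) = -9 + (l - 215)/(l + (1 + 0)) = -9 + (-215 + l)/(l + 1) = -9 + (-215 + l)/(1 + l))
(-10155 + M(-189, 40))/(T(-14) - 27178) = (-10155 - 53)/(8*(-28 - 1*(-14))/(1 - 14) - 27178) = -10208/(8*(-28 + 14)/(-13) - 27178) = -10208/(8*(-1/13)*(-14) - 27178) = -10208/(112/13 - 27178) = -10208/(-353202/13) = -10208*(-13/353202) = 66352/176601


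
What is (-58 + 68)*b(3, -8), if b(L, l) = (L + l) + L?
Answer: -20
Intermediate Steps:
b(L, l) = l + 2*L
(-58 + 68)*b(3, -8) = (-58 + 68)*(-8 + 2*3) = 10*(-8 + 6) = 10*(-2) = -20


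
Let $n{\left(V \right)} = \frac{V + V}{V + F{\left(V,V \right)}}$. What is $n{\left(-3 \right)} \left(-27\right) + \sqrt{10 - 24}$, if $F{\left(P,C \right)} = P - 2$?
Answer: $- \frac{81}{4} + i \sqrt{14} \approx -20.25 + 3.7417 i$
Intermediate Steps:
$F{\left(P,C \right)} = -2 + P$
$n{\left(V \right)} = \frac{2 V}{-2 + 2 V}$ ($n{\left(V \right)} = \frac{V + V}{V + \left(-2 + V\right)} = \frac{2 V}{-2 + 2 V}$)
$n{\left(-3 \right)} \left(-27\right) + \sqrt{10 - 24} = - \frac{3}{-1 - 3} \left(-27\right) + \sqrt{10 - 24} = - \frac{3}{-4} \left(-27\right) + \sqrt{-14} = \left(-3\right) \left(- \frac{1}{4}\right) \left(-27\right) + i \sqrt{14} = \frac{3}{4} \left(-27\right) + i \sqrt{14} = - \frac{81}{4} + i \sqrt{14}$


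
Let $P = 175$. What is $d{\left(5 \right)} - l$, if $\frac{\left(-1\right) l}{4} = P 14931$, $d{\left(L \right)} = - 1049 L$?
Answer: $10446455$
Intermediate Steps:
$l = -10451700$ ($l = - 4 \cdot 175 \cdot 14931 = \left(-4\right) 2612925 = -10451700$)
$d{\left(5 \right)} - l = \left(-1049\right) 5 - -10451700 = -5245 + 10451700 = 10446455$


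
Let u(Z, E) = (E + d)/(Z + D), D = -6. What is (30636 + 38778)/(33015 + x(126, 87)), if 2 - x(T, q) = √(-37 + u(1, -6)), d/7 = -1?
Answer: 3819736730/1816870539 + 46276*I*√215/1816870539 ≈ 2.1024 + 0.00037347*I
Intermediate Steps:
d = -7 (d = 7*(-1) = -7)
u(Z, E) = (-7 + E)/(-6 + Z) (u(Z, E) = (E - 7)/(Z - 6) = (-7 + E)/(-6 + Z))
x(T, q) = 2 - 2*I*√215/5 (x(T, q) = 2 - √(-37 + (-7 - 6)/(-6 + 1)) = 2 - √(-37 - 13/(-5)) = 2 - √(-37 - ⅕*(-13)) = 2 - √(-37 + 13/5) = 2 - √(-172/5) = 2 - 2*I*√215/5)
(30636 + 38778)/(33015 + x(126, 87)) = (30636 + 38778)/(33015 + (2 - 2*I*√215/5)) = 69414/(33017 - 2*I*√215/5)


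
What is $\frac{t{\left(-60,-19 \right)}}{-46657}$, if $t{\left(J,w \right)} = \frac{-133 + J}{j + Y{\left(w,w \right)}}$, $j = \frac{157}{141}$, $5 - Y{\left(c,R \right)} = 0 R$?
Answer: $\frac{27213}{40218334} \approx 0.00067663$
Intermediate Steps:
$Y{\left(c,R \right)} = 5$ ($Y{\left(c,R \right)} = 5 - 0 R = 5 - 0 = 5 + 0 = 5$)
$j = \frac{157}{141}$ ($j = 157 \cdot \frac{1}{141} = \frac{157}{141} \approx 1.1135$)
$t{\left(J,w \right)} = - \frac{18753}{862} + \frac{141 J}{862}$ ($t{\left(J,w \right)} = \frac{-133 + J}{\frac{157}{141} + 5} = \frac{-133 + J}{\frac{862}{141}} = \left(-133 + J\right) \frac{141}{862} = - \frac{18753}{862} + \frac{141 J}{862}$)
$\frac{t{\left(-60,-19 \right)}}{-46657} = \frac{- \frac{18753}{862} + \frac{141}{862} \left(-60\right)}{-46657} = \left(- \frac{18753}{862} - \frac{4230}{431}\right) \left(- \frac{1}{46657}\right) = \left(- \frac{27213}{862}\right) \left(- \frac{1}{46657}\right) = \frac{27213}{40218334}$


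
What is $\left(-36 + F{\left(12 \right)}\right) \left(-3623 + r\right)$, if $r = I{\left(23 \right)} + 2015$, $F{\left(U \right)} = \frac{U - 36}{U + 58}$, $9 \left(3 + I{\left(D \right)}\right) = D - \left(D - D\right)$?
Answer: $\frac{876832}{15} \approx 58455.0$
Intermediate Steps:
$I{\left(D \right)} = -3 + \frac{D}{9}$ ($I{\left(D \right)} = -3 + \frac{D - \left(D - D\right)}{9} = -3 + \frac{D - 0}{9} = -3 + \frac{D + 0}{9} = -3 + \frac{D}{9}$)
$F{\left(U \right)} = \frac{-36 + U}{58 + U}$
$r = \frac{18131}{9}$ ($r = \left(-3 + \frac{1}{9} \cdot 23\right) + 2015 = \left(-3 + \frac{23}{9}\right) + 2015 = - \frac{4}{9} + 2015 = \frac{18131}{9} \approx 2014.6$)
$\left(-36 + F{\left(12 \right)}\right) \left(-3623 + r\right) = \left(-36 + \frac{-36 + 12}{58 + 12}\right) \left(-3623 + \frac{18131}{9}\right) = \left(-36 + \frac{1}{70} \left(-24\right)\right) \left(- \frac{14476}{9}\right) = \left(-36 - \frac{12}{35}\right) \left(- \frac{14476}{9}\right) = \left(- \frac{1272}{35}\right) \left(- \frac{14476}{9}\right) = \frac{876832}{15}$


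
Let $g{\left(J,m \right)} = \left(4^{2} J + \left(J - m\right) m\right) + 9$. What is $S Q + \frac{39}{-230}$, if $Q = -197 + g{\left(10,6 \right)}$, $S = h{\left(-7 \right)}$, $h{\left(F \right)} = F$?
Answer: $\frac{6401}{230} \approx 27.83$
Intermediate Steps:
$g{\left(J,m \right)} = 9 + 16 J + m \left(J - m\right)$ ($g{\left(J,m \right)} = \left(16 J + m \left(J - m\right)\right) + 9 = 9 + 16 J + m \left(J - m\right)$)
$S = -7$
$Q = -4$ ($Q = -197 + \left(9 - 6^{2} + 16 \cdot 10 + 10 \cdot 6\right) = -197 + \left(9 - 36 + 160 + 60\right) = -197 + 193 = -4$)
$S Q + \frac{39}{-230} = \left(-7\right) \left(-4\right) + \frac{39}{-230} = 28 + 39 \left(- \frac{1}{230}\right) = 28 - \frac{39}{230} = \frac{6401}{230}$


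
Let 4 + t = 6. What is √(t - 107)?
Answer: I*√105 ≈ 10.247*I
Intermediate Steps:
t = 2 (t = -4 + 6 = 2)
√(t - 107) = √(2 - 107) = √(-105) = I*√105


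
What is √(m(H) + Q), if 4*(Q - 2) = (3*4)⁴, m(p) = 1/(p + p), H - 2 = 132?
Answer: √93119883/134 ≈ 72.014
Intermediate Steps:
H = 134 (H = 2 + 132 = 134)
m(p) = 1/(2*p)
Q = 5186 (Q = 2 + (3*4)⁴/4 = 2 + (¼)*12⁴ = 2 + (¼)*20736 = 2 + 5184 = 5186)
√(m(H) + Q) = √((½)/134 + 5186) = √((½)*(1/134) + 5186) = √(1/268 + 5186) = √(1389849/268) = √93119883/134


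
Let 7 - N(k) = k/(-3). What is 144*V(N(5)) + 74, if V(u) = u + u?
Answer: 2570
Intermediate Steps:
N(k) = 7 + k/3 (N(k) = 7 - k/(-3) = 7 - k*(-1)/3 = 7 - (-1)*k/3 = 7 + k/3)
V(u) = 2*u
144*V(N(5)) + 74 = 144*(2*(7 + (1/3)*5)) + 74 = 144*(2*(7 + 5/3)) + 74 = 144*(2*(26/3)) + 74 = 144*(52/3) + 74 = 2496 + 74 = 2570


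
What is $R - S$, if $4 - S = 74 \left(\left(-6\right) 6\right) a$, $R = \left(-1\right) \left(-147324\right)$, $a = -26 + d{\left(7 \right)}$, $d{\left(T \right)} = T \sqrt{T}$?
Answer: $216584 - 18648 \sqrt{7} \approx 1.6725 \cdot 10^{5}$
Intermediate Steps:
$d{\left(T \right)} = T^{\frac{3}{2}}$
$a = -26 + 7 \sqrt{7}$ ($a = -26 + 7^{\frac{3}{2}} = -26 + 7 \sqrt{7} \approx -7.4797$)
$R = 147324$
$S = -69260 + 18648 \sqrt{7}$ ($S = 4 - 74 \left(\left(-6\right) 6\right) \left(-26 + 7 \sqrt{7}\right) = 4 - 74 \left(-36\right) \left(-26 + 7 \sqrt{7}\right) = 4 - - 2664 \left(-26 + 7 \sqrt{7}\right) = 4 - \left(69264 - 18648 \sqrt{7}\right) = -69260 + 18648 \sqrt{7} \approx -19922.0$)
$R - S = 147324 - \left(-69260 + 18648 \sqrt{7}\right) = 147324 + \left(69260 - 18648 \sqrt{7}\right) = 216584 - 18648 \sqrt{7}$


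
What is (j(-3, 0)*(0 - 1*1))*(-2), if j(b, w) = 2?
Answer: 4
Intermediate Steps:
(j(-3, 0)*(0 - 1*1))*(-2) = (2*(0 - 1*1))*(-2) = (2*(0 - 1))*(-2) = (2*(-1))*(-2) = -2*(-2) = 4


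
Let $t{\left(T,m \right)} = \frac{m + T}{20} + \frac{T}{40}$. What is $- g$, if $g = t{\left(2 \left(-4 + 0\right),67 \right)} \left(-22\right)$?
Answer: $\frac{121}{2} \approx 60.5$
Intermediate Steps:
$t{\left(T,m \right)} = \frac{m}{20} + \frac{3 T}{40}$ ($t{\left(T,m \right)} = \left(T + m\right) \frac{1}{20} + T \frac{1}{40} = \left(\frac{T}{20} + \frac{m}{20}\right) + \frac{T}{40} = \frac{m}{20} + \frac{3 T}{40}$)
$g = - \frac{121}{2}$ ($g = \left(\frac{1}{20} \cdot 67 + \frac{3 \cdot 2 \left(-4 + 0\right)}{40}\right) \left(-22\right) = \left(\frac{67}{20} + \frac{3 \cdot 2 \left(-4\right)}{40}\right) \left(-22\right) = \left(\frac{67}{20} + \frac{3}{40} \left(-8\right)\right) \left(-22\right) = \left(\frac{67}{20} - \frac{3}{5}\right) \left(-22\right) = \frac{11}{4} \left(-22\right) = - \frac{121}{2} \approx -60.5$)
$- g = \left(-1\right) \left(- \frac{121}{2}\right) = \frac{121}{2}$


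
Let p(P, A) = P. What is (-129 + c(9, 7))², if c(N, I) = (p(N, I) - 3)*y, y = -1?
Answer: 18225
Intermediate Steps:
c(N, I) = 3 - N (c(N, I) = (N - 3)*(-1) = (-3 + N)*(-1) = 3 - N)
(-129 + c(9, 7))² = (-129 + (3 - 1*9))² = (-129 + (3 - 9))² = (-129 - 6)² = (-135)² = 18225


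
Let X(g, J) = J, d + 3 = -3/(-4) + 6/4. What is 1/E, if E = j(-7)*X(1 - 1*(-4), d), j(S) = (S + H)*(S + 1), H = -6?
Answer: -2/117 ≈ -0.017094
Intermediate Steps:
d = -3/4 (d = -3 + (-3/(-4) + 6/4) = -3 + (-3*(-1/4) + 6*(1/4)) = -3 + (3/4 + 3/2) = -3 + 9/4 = -3/4 ≈ -0.75000)
j(S) = (1 + S)*(-6 + S) (j(S) = (S - 6)*(S + 1) = (-6 + S)*(1 + S) = (1 + S)*(-6 + S))
E = -117/2 (E = (-6 + (-7)**2 - 5*(-7))*(-3/4) = (-6 + 49 + 35)*(-3/4) = 78*(-3/4) = -117/2 ≈ -58.500)
1/E = 1/(-117/2) = -2/117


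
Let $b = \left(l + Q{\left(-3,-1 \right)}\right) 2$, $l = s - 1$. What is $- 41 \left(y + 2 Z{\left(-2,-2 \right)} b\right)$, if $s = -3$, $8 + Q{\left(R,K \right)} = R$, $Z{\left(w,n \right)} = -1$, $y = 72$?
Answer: $-5412$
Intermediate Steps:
$Q{\left(R,K \right)} = -8 + R$
$l = -4$ ($l = -3 - 1 = -4$)
$b = -30$ ($b = \left(-4 - 11\right) 2 = \left(-15\right) 2 = -30$)
$- 41 \left(y + 2 Z{\left(-2,-2 \right)} b\right) = - 41 \left(72 + 2 \left(-1\right) \left(-30\right)\right) = - 41 \left(72 - -60\right) = - 41 \left(72 + 60\right) = \left(-41\right) 132 = -5412$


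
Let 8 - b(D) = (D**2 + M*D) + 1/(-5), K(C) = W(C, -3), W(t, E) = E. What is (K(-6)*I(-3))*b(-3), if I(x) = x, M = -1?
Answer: -171/5 ≈ -34.200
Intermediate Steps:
K(C) = -3
b(D) = 41/5 + D - D**2 (b(D) = 8 - ((D**2 - D) + 1/(-5)) = 8 - ((D**2 - D) - 1/5) = 8 - (-1/5 + D**2 - D) = 8 + (1/5 + D - D**2) = 41/5 + D - D**2)
(K(-6)*I(-3))*b(-3) = (-3*(-3))*(41/5 - 3 - 1*(-3)**2) = 9*(41/5 - 3 - 1*9) = 9*(41/5 - 3 - 9) = 9*(-19/5) = -171/5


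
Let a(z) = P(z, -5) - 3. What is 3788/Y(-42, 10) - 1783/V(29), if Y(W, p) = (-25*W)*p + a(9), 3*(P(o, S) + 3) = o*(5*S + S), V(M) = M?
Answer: -4610120/75429 ≈ -61.119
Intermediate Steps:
P(o, S) = -3 + 2*S*o (P(o, S) = -3 + (o*(5*S + S))/3 = -3 + (o*(6*S))/3 = -3 + (6*S*o)/3 = -3 + 2*S*o)
a(z) = -6 - 10*z (a(z) = (-3 + 2*(-5)*z) - 3 = (-3 - 10*z) - 3 = -6 - 10*z)
Y(W, p) = -96 - 25*W*p (Y(W, p) = (-25*W)*p + (-6 - 10*9) = -25*W*p + (-6 - 90) = -25*W*p - 96 = -96 - 25*W*p)
3788/Y(-42, 10) - 1783/V(29) = 3788/(-96 - 25*(-42)*10) - 1783/29 = 3788/(-96 + 10500) - 1783*1/29 = 3788/10404 - 1783/29 = 3788*(1/10404) - 1783/29 = 947/2601 - 1783/29 = -4610120/75429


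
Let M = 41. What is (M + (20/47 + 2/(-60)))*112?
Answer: 3268328/705 ≈ 4635.9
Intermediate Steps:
(M + (20/47 + 2/(-60)))*112 = (41 + (20/47 + 2/(-60)))*112 = (41 + (20*(1/47) + 2*(-1/60)))*112 = (41 + (20/47 - 1/30))*112 = (41 + 553/1410)*112 = (58363/1410)*112 = 3268328/705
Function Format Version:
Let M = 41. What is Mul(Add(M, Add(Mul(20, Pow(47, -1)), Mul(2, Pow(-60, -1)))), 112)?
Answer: Rational(3268328, 705) ≈ 4635.9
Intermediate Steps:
Mul(Add(M, Add(Mul(20, Pow(47, -1)), Mul(2, Pow(-60, -1)))), 112) = Mul(Add(41, Add(Mul(20, Pow(47, -1)), Mul(2, Pow(-60, -1)))), 112) = Mul(Add(41, Add(Mul(20, Rational(1, 47)), Mul(2, Rational(-1, 60)))), 112) = Mul(Add(41, Add(Rational(20, 47), Rational(-1, 30))), 112) = Mul(Add(41, Rational(553, 1410)), 112) = Mul(Rational(58363, 1410), 112) = Rational(3268328, 705)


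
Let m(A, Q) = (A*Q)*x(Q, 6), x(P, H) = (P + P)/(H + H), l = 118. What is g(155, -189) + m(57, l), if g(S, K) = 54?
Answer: 132332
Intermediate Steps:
x(P, H) = P/H (x(P, H) = (2*P)/((2*H)) = (2*P)*(1/(2*H)) = P/H)
m(A, Q) = A*Q**2/6 (m(A, Q) = (A*Q)*(Q/6) = A*Q**2/6)
g(155, -189) + m(57, l) = 54 + (1/6)*57*118**2 = 54 + (1/6)*57*13924 = 54 + 132278 = 132332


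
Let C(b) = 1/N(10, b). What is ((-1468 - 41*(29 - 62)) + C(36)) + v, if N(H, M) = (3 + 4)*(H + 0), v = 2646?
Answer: 177171/70 ≈ 2531.0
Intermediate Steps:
N(H, M) = 7*H
C(b) = 1/70 (C(b) = 1/(7*10) = 1/70)
((-1468 - 41*(29 - 62)) + C(36)) + v = ((-1468 - 41*(29 - 62)) + 1/70) + 2646 = ((-1468 - 41*(-33)) + 1/70) + 2646 = ((-1468 + 1353) + 1/70) + 2646 = (-115 + 1/70) + 2646 = -8049/70 + 2646 = 177171/70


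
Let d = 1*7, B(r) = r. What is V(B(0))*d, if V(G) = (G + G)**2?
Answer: 0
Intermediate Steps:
d = 7
V(G) = 4*G**2 (V(G) = (2*G)**2 = 4*G**2)
V(B(0))*d = (4*0**2)*7 = (4*0)*7 = 0*7 = 0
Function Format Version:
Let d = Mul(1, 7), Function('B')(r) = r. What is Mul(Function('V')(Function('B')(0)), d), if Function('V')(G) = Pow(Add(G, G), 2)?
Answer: 0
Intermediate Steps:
d = 7
Function('V')(G) = Mul(4, Pow(G, 2)) (Function('V')(G) = Pow(Mul(2, G), 2) = Mul(4, Pow(G, 2)))
Mul(Function('V')(Function('B')(0)), d) = Mul(Mul(4, Pow(0, 2)), 7) = Mul(Mul(4, 0), 7) = Mul(0, 7) = 0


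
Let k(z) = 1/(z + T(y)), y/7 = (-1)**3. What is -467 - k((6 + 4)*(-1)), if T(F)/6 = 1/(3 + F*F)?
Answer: -119993/257 ≈ -466.90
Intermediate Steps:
y = -7 (y = 7*(-1)**3 = 7*(-1) = -7)
T(F) = 6/(3 + F**2) (T(F) = 6/(3 + F*F) = 6/(3 + F**2))
k(z) = 1/(3/26 + z) (k(z) = 1/(z + 6/(3 + (-7)**2)) = 1/(z + 6/(3 + 49)) = 1/(z + 6/52) = 1/(z + 6*(1/52)) = 1/(z + 3/26) = 1/(3/26 + z))
-467 - k((6 + 4)*(-1)) = -467 - 26/(3 + 26*((6 + 4)*(-1))) = -467 - 26/(3 + 26*(10*(-1))) = -467 - 26/(3 + 26*(-10)) = -467 - 26/(3 - 260) = -467 - 26/(-257) = -467 - 26*(-1)/257 = -467 - 1*(-26/257) = -467 + 26/257 = -119993/257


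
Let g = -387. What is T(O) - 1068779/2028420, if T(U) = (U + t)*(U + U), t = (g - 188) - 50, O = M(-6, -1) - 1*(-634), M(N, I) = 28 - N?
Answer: 116527603381/2028420 ≈ 57448.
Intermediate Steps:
O = 668 (O = (28 - 1*(-6)) - 1*(-634) = (28 + 6) + 634 = 34 + 634 = 668)
t = -625 (t = (-387 - 188) - 50 = -575 - 50 = -625)
T(U) = 2*U*(-625 + U) (T(U) = (U - 625)*(U + U) = (-625 + U)*(2*U) = 2*U*(-625 + U))
T(O) - 1068779/2028420 = 2*668*(-625 + 668) - 1068779/2028420 = 2*668*43 - 1068779*1/2028420 = 57448 - 1068779/2028420 = 116527603381/2028420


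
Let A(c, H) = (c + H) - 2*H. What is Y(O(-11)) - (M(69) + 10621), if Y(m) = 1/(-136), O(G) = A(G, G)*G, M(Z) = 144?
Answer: -1464041/136 ≈ -10765.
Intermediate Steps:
A(c, H) = c - H (A(c, H) = (H + c) - 2*H = c - H)
O(G) = 0 (O(G) = (G - G)*G = 0*G = 0)
Y(m) = -1/136
Y(O(-11)) - (M(69) + 10621) = -1/136 - (144 + 10621) = -1/136 - 1*10765 = -1/136 - 10765 = -1464041/136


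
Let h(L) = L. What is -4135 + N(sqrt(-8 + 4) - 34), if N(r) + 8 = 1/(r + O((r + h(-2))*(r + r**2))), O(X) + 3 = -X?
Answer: -6816306393716/1645258613 + 7058*I/1645258613 ≈ -4143.0 + 4.2899e-6*I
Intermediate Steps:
O(X) = -3 - X
N(r) = -8 + 1/(-3 + r - (-2 + r)*(r + r**2)) (N(r) = -8 + 1/(r + (-3 - (r - 2)*(r + r**2))) = -8 + 1/(r + (-3 - (-2 + r)*(r + r**2))) = -8 + 1/(-3 + r - (-2 + r)*(r + r**2)))
-4135 + N(sqrt(-8 + 4) - 34) = -4135 + (-25 + 8*(sqrt(-8 + 4) - 34) - 8*(sqrt(-8 + 4) - 34)*(-2 + (sqrt(-8 + 4) - 34)**2 - (sqrt(-8 + 4) - 34)))/(3 - (sqrt(-8 + 4) - 34) + (sqrt(-8 + 4) - 34)*(-2 + (sqrt(-8 + 4) - 34)**2 - (sqrt(-8 + 4) - 34))) = -4135 + (-25 + 8*(sqrt(-4) - 34) - 8*(sqrt(-4) - 34)*(-2 + (sqrt(-4) - 34)**2 - (sqrt(-4) - 34)))/(3 - (sqrt(-4) - 34) + (sqrt(-4) - 34)*(-2 + (sqrt(-4) - 34)**2 - (sqrt(-4) - 34))) = -4135 + (-25 + 8*(2*I - 34) - 8*(2*I - 34)*(-2 + (2*I - 34)**2 - (2*I - 34)))/(3 - (2*I - 34) + (2*I - 34)*(-2 + (2*I - 34)**2 - (2*I - 34))) = -4135 + (-25 + 8*(-34 + 2*I) - 8*(-34 + 2*I)*(-2 + (-34 + 2*I)**2 - (-34 + 2*I)))/(3 - (-34 + 2*I) + (-34 + 2*I)*(-2 + (-34 + 2*I)**2 - (-34 + 2*I))) = -4135 + (-25 + (-272 + 16*I) - 8*(-34 + 2*I)*(-2 + (-34 + 2*I)**2 + (34 - 2*I)))/(3 + (34 - 2*I) + (-34 + 2*I)*(-2 + (-34 + 2*I)**2 + (34 - 2*I))) = -4135 + (-25 + (-272 + 16*I) - 8*(-34 + 2*I)*(32 + (-34 + 2*I)**2 - 2*I))/(3 + (34 - 2*I) + (-34 + 2*I)*(32 + (-34 + 2*I)**2 - 2*I)) = -4135 + (-297 + 16*I - 8*(-34 + 2*I)*(32 + (-34 + 2*I)**2 - 2*I))/(37 - 2*I + (-34 + 2*I)*(32 + (-34 + 2*I)**2 - 2*I))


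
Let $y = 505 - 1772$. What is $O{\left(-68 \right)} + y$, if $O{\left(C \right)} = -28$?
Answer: $-1295$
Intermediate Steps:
$y = -1267$
$O{\left(-68 \right)} + y = -28 - 1267 = -1295$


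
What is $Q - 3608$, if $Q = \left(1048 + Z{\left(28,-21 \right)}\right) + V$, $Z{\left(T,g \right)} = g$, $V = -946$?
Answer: $-3527$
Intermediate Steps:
$Q = 81$ ($Q = \left(1048 - 21\right) - 946 = 1027 - 946 = 81$)
$Q - 3608 = 81 - 3608 = -3527$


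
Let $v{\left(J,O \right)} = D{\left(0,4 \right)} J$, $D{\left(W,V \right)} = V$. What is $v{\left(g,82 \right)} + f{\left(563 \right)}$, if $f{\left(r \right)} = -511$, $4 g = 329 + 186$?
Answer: $4$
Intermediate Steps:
$g = \frac{515}{4}$ ($g = \frac{329 + 186}{4} = \frac{1}{4} \cdot 515 = \frac{515}{4} \approx 128.75$)
$v{\left(J,O \right)} = 4 J$
$v{\left(g,82 \right)} + f{\left(563 \right)} = 4 \cdot \frac{515}{4} - 511 = 515 - 511 = 4$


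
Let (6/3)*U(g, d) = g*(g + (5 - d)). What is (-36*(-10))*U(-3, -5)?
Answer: -3780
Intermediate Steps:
U(g, d) = g*(5 + g - d)/2 (U(g, d) = (g*(g + (5 - d)))/2 = (g*(5 + g - d))/2 = g*(5 + g - d)/2)
(-36*(-10))*U(-3, -5) = (-36*(-10))*((1/2)*(-3)*(5 - 3 - 1*(-5))) = 360*((1/2)*(-3)*(5 - 3 + 5)) = 360*((1/2)*(-3)*7) = 360*(-21/2) = -3780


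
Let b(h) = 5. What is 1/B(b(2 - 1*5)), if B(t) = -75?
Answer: -1/75 ≈ -0.013333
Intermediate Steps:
1/B(b(2 - 1*5)) = 1/(-75) = -1/75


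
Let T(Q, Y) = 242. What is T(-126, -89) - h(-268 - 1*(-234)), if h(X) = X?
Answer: 276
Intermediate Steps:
T(-126, -89) - h(-268 - 1*(-234)) = 242 - (-268 - 1*(-234)) = 242 - (-268 + 234) = 242 - 1*(-34) = 242 + 34 = 276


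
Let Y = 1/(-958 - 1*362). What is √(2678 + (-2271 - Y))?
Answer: √177289530/660 ≈ 20.174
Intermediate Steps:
Y = -1/1320 (Y = 1/(-958 - 362) = 1/(-1320) = -1/1320 ≈ -0.00075758)
√(2678 + (-2271 - Y)) = √(2678 + (-2271 - 1*(-1/1320))) = √(2678 + (-2271 + 1/1320)) = √(2678 - 2997719/1320) = √(537241/1320) = √177289530/660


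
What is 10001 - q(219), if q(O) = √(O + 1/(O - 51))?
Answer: 10001 - √1545306/84 ≈ 9986.2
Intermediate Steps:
q(O) = √(O + 1/(-51 + O))
10001 - q(219) = 10001 - √((1 + 219*(-51 + 219))/(-51 + 219)) = 10001 - √((1 + 219*168)/168) = 10001 - √((1 + 36792)/168) = 10001 - √((1/168)*36793) = 10001 - √(36793/168) = 10001 - √1545306/84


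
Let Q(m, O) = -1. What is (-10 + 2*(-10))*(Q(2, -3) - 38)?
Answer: 1170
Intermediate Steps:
(-10 + 2*(-10))*(Q(2, -3) - 38) = (-10 + 2*(-10))*(-1 - 38) = (-10 - 20)*(-39) = -30*(-39) = 1170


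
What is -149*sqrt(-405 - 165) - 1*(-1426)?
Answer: 1426 - 149*I*sqrt(570) ≈ 1426.0 - 3557.3*I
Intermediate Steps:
-149*sqrt(-405 - 165) - 1*(-1426) = -149*I*sqrt(570) + 1426 = 1426 - 149*I*sqrt(570)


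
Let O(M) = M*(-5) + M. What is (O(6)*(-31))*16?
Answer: 11904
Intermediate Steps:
O(M) = -4*M (O(M) = -5*M + M = -4*M)
(O(6)*(-31))*16 = (-4*6*(-31))*16 = -24*(-31)*16 = 744*16 = 11904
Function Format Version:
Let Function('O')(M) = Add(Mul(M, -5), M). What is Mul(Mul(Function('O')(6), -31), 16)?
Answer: 11904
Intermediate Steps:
Function('O')(M) = Mul(-4, M) (Function('O')(M) = Add(Mul(-5, M), M) = Mul(-4, M))
Mul(Mul(Function('O')(6), -31), 16) = Mul(Mul(Mul(-4, 6), -31), 16) = Mul(Mul(-24, -31), 16) = Mul(744, 16) = 11904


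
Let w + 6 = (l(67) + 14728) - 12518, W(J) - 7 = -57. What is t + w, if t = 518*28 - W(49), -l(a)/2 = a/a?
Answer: 16756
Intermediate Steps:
W(J) = -50 (W(J) = 7 - 57 = -50)
l(a) = -2 (l(a) = -2*a/a = -2*1 = -2)
w = 2202 (w = -6 + ((-2 + 14728) - 12518) = -6 + (14726 - 12518) = -6 + 2208 = 2202)
t = 14554 (t = 518*28 - 1*(-50) = 14504 + 50 = 14554)
t + w = 14554 + 2202 = 16756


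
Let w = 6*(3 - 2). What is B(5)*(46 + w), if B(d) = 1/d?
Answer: 52/5 ≈ 10.400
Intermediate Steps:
w = 6 (w = 6*1 = 6)
B(5)*(46 + w) = (46 + 6)/5 = (1/5)*52 = 52/5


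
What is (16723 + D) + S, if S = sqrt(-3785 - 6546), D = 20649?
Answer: 37372 + I*sqrt(10331) ≈ 37372.0 + 101.64*I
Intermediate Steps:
S = I*sqrt(10331) (S = sqrt(-10331) = I*sqrt(10331) ≈ 101.64*I)
(16723 + D) + S = (16723 + 20649) + I*sqrt(10331) = 37372 + I*sqrt(10331)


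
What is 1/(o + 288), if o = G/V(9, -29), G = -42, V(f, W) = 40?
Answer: 20/5739 ≈ 0.0034849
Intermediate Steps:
o = -21/20 (o = -42/40 = -42*1/40 = -21/20 ≈ -1.0500)
1/(o + 288) = 1/(-21/20 + 288) = 1/(5739/20) = 20/5739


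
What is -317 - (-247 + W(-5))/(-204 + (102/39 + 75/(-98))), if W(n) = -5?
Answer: -81960911/257539 ≈ -318.25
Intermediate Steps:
-317 - (-247 + W(-5))/(-204 + (102/39 + 75/(-98))) = -317 - (-247 - 5)/(-204 + (102/39 + 75/(-98))) = -317 - (-252)/(-204 + (102*(1/39) + 75*(-1/98))) = -317 - (-252)/(-204 + (34/13 - 75/98)) = -317 - (-252)/(-204 + 2357/1274) = -317 - (-252)/(-257539/1274) = -317 - (-252)*(-1274)/257539 = -317 - 1*321048/257539 = -317 - 321048/257539 = -81960911/257539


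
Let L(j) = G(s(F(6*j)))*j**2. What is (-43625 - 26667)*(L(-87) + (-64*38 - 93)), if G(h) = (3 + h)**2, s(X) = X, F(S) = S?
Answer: -143310688818128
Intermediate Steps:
L(j) = j**2*(3 + 6*j)**2 (L(j) = (3 + 6*j)**2*j**2 = j**2*(3 + 6*j)**2)
(-43625 - 26667)*(L(-87) + (-64*38 - 93)) = (-43625 - 26667)*(9*(-87)**2*(1 + 2*(-87))**2 + (-64*38 - 93)) = -70292*(9*7569*(1 - 174)**2 + (-2432 - 93)) = -70292*(9*7569*(-173)**2 - 2525) = -70292*(9*7569*29929 - 2525) = -70292*(2038793409 - 2525) = -70292*2038790884 = -143310688818128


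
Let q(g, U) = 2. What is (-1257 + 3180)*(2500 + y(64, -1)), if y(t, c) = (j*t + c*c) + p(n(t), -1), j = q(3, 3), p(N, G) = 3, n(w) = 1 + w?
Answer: 5061336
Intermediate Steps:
j = 2
y(t, c) = 3 + c² + 2*t (y(t, c) = (2*t + c*c) + 3 = (2*t + c²) + 3 = (c² + 2*t) + 3 = 3 + c² + 2*t)
(-1257 + 3180)*(2500 + y(64, -1)) = (-1257 + 3180)*(2500 + (3 + (-1)² + 2*64)) = 1923*(2500 + (3 + 1 + 128)) = 1923*(2500 + 132) = 1923*2632 = 5061336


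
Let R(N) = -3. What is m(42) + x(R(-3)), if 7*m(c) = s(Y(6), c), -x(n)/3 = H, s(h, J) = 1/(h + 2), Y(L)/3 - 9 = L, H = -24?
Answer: 23689/329 ≈ 72.003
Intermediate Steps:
Y(L) = 27 + 3*L
s(h, J) = 1/(2 + h)
x(n) = 72 (x(n) = -3*(-24) = 72)
m(c) = 1/329 (m(c) = 1/(7*(2 + (27 + 3*6))) = 1/(7*(2 + (27 + 18))) = 1/(7*(2 + 45)) = (⅐)/47 = (⅐)*(1/47) = 1/329)
m(42) + x(R(-3)) = 1/329 + 72 = 23689/329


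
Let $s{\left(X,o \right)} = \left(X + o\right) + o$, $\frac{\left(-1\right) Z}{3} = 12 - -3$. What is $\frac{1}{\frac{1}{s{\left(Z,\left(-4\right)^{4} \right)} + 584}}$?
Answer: $1051$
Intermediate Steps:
$Z = -45$ ($Z = - 3 \left(12 - -3\right) = - 3 \left(12 + 3\right) = \left(-3\right) 15 = -45$)
$s{\left(X,o \right)} = X + 2 o$
$\frac{1}{\frac{1}{s{\left(Z,\left(-4\right)^{4} \right)} + 584}} = \frac{1}{\frac{1}{\left(-45 + 2 \left(-4\right)^{4}\right) + 584}} = \frac{1}{\frac{1}{\left(-45 + 2 \cdot 256\right) + 584}} = \frac{1}{\frac{1}{\left(-45 + 512\right) + 584}} = \frac{1}{\frac{1}{467 + 584}} = \frac{1}{\frac{1}{1051}} = 1051$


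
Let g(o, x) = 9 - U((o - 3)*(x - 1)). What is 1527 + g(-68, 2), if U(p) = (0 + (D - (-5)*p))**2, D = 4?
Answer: -121665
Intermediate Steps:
U(p) = (4 + 5*p)**2 (U(p) = (0 + (4 - (-5)*p))**2 = (0 + (4 + 5*p))**2 = (4 + 5*p)**2)
g(o, x) = 9 - (4 + 5*(-1 + x)*(-3 + o))**2 (g(o, x) = 9 - (4 + 5*((o - 3)*(x - 1)))**2 = 9 - (4 + 5*((-3 + o)*(-1 + x)))**2 = 9 - (4 + 5*((-1 + x)*(-3 + o)))**2 = 9 - (4 + 5*(-1 + x)*(-3 + o))**2)
1527 + g(-68, 2) = 1527 + (9 - (19 - 15*2 - 5*(-68) + 5*(-68)*2)**2) = 1527 + (9 - (19 - 30 + 340 - 680)**2) = 1527 + (9 - 1*(-351)**2) = 1527 + (9 - 1*123201) = 1527 + (9 - 123201) = 1527 - 123192 = -121665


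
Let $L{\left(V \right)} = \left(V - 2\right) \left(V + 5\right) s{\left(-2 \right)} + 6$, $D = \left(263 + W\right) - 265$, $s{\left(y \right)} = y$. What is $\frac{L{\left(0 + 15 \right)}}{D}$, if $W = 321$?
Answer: $- \frac{514}{319} \approx -1.6113$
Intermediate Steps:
$D = 319$ ($D = \left(263 + 321\right) - 265 = 584 - 265 = 319$)
$L{\left(V \right)} = 6 - 2 \left(-2 + V\right) \left(5 + V\right)$ ($L{\left(V \right)} = \left(V - 2\right) \left(V + 5\right) \left(-2\right) + 6 = \left(-2 + V\right) \left(5 + V\right) \left(-2\right) + 6 = - 2 \left(-2 + V\right) \left(5 + V\right) + 6 = 6 - 2 \left(-2 + V\right) \left(5 + V\right)$)
$\frac{L{\left(0 + 15 \right)}}{D} = \frac{26 - 6 \left(0 + 15\right) - 2 \left(0 + 15\right)^{2}}{319} = \left(26 - 90 - 2 \cdot 15^{2}\right) \frac{1}{319} = \left(26 - 90 - 450\right) \frac{1}{319} = \left(-514\right) \frac{1}{319} = - \frac{514}{319}$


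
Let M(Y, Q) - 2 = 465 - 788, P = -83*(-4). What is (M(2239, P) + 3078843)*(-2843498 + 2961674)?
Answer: 363807415872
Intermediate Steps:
P = 332
M(Y, Q) = -321 (M(Y, Q) = 2 + (465 - 788) = 2 - 323 = -321)
(M(2239, P) + 3078843)*(-2843498 + 2961674) = (-321 + 3078843)*(-2843498 + 2961674) = 3078522*118176 = 363807415872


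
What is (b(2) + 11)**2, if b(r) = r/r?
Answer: 144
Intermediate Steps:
b(r) = 1
(b(2) + 11)**2 = (1 + 11)**2 = 12**2 = 144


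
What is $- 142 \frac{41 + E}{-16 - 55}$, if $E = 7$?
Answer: $96$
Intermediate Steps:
$- 142 \frac{41 + E}{-16 - 55} = - 142 \frac{41 + 7}{-16 - 55} = - 142 \frac{48}{-71} = - 142 \cdot 48 \left(- \frac{1}{71}\right) = \left(-142\right) \left(- \frac{48}{71}\right) = 96$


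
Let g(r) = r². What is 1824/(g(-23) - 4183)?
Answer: -304/609 ≈ -0.49918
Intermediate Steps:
1824/(g(-23) - 4183) = 1824/((-23)² - 4183) = 1824/(529 - 4183) = 1824/(-3654) = 1824*(-1/3654) = -304/609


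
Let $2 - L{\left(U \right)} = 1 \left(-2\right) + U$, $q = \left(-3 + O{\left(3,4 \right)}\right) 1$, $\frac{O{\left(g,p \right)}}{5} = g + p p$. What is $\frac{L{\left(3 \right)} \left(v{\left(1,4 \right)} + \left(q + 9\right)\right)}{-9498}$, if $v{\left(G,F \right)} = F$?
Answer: $- \frac{35}{3166} \approx -0.011055$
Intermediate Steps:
$O{\left(g,p \right)} = 5 g + 5 p^{2}$ ($O{\left(g,p \right)} = 5 \left(g + p p\right) = 5 \left(g + p^{2}\right) = 5 g + 5 p^{2}$)
$q = 92$ ($q = \left(-3 + \left(5 \cdot 3 + 5 \cdot 4^{2}\right)\right) 1 = \left(-3 + \left(15 + 5 \cdot 16\right)\right) 1 = \left(-3 + \left(15 + 80\right)\right) 1 = \left(-3 + 95\right) 1 = 92 \cdot 1 = 92$)
$L{\left(U \right)} = 4 - U$ ($L{\left(U \right)} = 2 - \left(1 \left(-2\right) + U\right) = 2 - \left(-2 + U\right) = 4 - U$)
$\frac{L{\left(3 \right)} \left(v{\left(1,4 \right)} + \left(q + 9\right)\right)}{-9498} = \frac{\left(4 - 3\right) \left(4 + \left(92 + 9\right)\right)}{-9498} = \left(4 - 3\right) \left(4 + 101\right) \left(- \frac{1}{9498}\right) = 1 \cdot 105 \left(- \frac{1}{9498}\right) = 105 \left(- \frac{1}{9498}\right) = - \frac{35}{3166}$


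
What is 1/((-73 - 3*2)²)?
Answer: 1/6241 ≈ 0.00016023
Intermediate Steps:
1/((-73 - 3*2)²) = 1/((-73 - 6)²) = 1/((-79)²) = 1/6241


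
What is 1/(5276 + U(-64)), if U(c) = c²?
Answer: 1/9372 ≈ 0.00010670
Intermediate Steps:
1/(5276 + U(-64)) = 1/(5276 + (-64)²) = 1/(5276 + 4096) = 1/9372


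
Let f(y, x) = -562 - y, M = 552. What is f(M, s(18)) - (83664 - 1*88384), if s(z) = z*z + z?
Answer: 3606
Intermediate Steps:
s(z) = z + z² (s(z) = z² + z = z + z²)
f(M, s(18)) - (83664 - 1*88384) = (-562 - 1*552) - (83664 - 1*88384) = (-562 - 552) - (83664 - 88384) = -1114 - 1*(-4720) = -1114 + 4720 = 3606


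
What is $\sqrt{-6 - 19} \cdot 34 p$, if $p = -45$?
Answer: $- 7650 i \approx - 7650.0 i$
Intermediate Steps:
$\sqrt{-6 - 19} \cdot 34 p = \sqrt{-6 - 19} \cdot 34 \left(-45\right) = \sqrt{-25} \cdot 34 \left(-45\right) = 5 i 34 \left(-45\right) = 170 i \left(-45\right) = - 7650 i$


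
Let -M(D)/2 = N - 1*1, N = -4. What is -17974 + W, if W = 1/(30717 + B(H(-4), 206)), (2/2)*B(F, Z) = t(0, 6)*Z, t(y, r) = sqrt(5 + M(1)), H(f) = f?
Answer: -5649213505003/314299183 - 206*sqrt(15)/942897549 ≈ -17974.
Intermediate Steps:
M(D) = 10 (M(D) = -2*(-4 - 1*1) = -2*(-4 - 1) = -2*(-5) = 10)
t(y, r) = sqrt(15) (t(y, r) = sqrt(5 + 10) = sqrt(15))
B(F, Z) = Z*sqrt(15) (B(F, Z) = sqrt(15)*Z = Z*sqrt(15))
W = 1/(30717 + 206*sqrt(15)) ≈ 3.1731e-5
-17974 + W = -17974 + (10239/314299183 - 206*sqrt(15)/942897549) = -5649213505003/314299183 - 206*sqrt(15)/942897549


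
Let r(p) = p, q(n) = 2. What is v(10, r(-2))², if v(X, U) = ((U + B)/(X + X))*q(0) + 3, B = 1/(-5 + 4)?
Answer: 729/100 ≈ 7.2900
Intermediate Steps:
B = -1 (B = 1/(-1) = -1)
v(X, U) = 3 + (-1 + U)/X (v(X, U) = ((U - 1)/(X + X))*2 + 3 = ((-1 + U)/((2*X)))*2 + 3 = ((-1 + U)*(1/(2*X)))*2 + 3 = ((-1 + U)/(2*X))*2 + 3 = (-1 + U)/X + 3 = 3 + (-1 + U)/X)
v(10, r(-2))² = ((-1 - 2 + 3*10)/10)² = ((-1 - 2 + 30)/10)² = ((⅒)*27)² = (27/10)² = 729/100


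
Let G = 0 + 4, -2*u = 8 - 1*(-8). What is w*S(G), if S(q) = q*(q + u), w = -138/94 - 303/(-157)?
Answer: -54528/7379 ≈ -7.3896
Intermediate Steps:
u = -8 (u = -(8 - 1*(-8))/2 = -(8 + 8)/2 = -½*16 = -8)
w = 3408/7379 (w = -138*1/94 - 303*(-1/157) = -69/47 + 303/157 = 3408/7379 ≈ 0.46185)
G = 4
S(q) = q*(-8 + q) (S(q) = q*(q - 8) = q*(-8 + q))
w*S(G) = 3408*(4*(-8 + 4))/7379 = 3408*(4*(-4))/7379 = (3408/7379)*(-16) = -54528/7379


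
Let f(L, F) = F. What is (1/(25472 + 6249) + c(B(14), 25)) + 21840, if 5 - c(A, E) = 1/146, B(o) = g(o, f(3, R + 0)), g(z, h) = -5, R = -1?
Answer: 101169974195/4631266 ≈ 21845.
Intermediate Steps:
B(o) = -5
c(A, E) = 729/146 (c(A, E) = 5 - 1/146 = 729/146)
(1/(25472 + 6249) + c(B(14), 25)) + 21840 = (1/(25472 + 6249) + 729/146) + 21840 = (1/31721 + 729/146) + 21840 = 23124755/4631266 + 21840 = 101169974195/4631266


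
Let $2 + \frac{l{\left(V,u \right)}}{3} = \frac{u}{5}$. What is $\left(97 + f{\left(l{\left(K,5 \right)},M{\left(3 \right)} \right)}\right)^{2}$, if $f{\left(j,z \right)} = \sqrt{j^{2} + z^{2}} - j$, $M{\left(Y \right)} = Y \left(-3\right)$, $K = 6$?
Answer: $10090 + 600 \sqrt{10} \approx 11987.0$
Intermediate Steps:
$l{\left(V,u \right)} = -6 + \frac{3 u}{5}$ ($l{\left(V,u \right)} = -6 + 3 \frac{u}{5} = -6 + \frac{3 u}{5}$)
$M{\left(Y \right)} = - 3 Y$
$\left(97 + f{\left(l{\left(K,5 \right)},M{\left(3 \right)} \right)}\right)^{2} = \left(97 - \left(-6 + 3 - \sqrt{\left(-6 + \frac{3}{5} \cdot 5\right)^{2} + \left(\left(-3\right) 3\right)^{2}}\right)\right)^{2} = \left(97 - \left(-3 - \sqrt{\left(-6 + 3\right)^{2} + \left(-9\right)^{2}}\right)\right)^{2} = \left(97 - \left(-3 - \sqrt{\left(-3\right)^{2} + 81}\right)\right)^{2} = \left(97 + \left(\sqrt{9 + 81} + 3\right)\right)^{2} = \left(97 + \left(\sqrt{90} + 3\right)\right)^{2} = \left(97 + \left(3 \sqrt{10} + 3\right)\right)^{2} = \left(97 + \left(3 + 3 \sqrt{10}\right)\right)^{2} = \left(100 + 3 \sqrt{10}\right)^{2}$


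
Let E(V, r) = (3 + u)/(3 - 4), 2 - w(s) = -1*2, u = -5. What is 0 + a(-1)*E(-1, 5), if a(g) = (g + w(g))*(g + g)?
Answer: -12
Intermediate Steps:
w(s) = 4 (w(s) = 2 - (-1)*2 = 2 - 1*(-2) = 2 + 2 = 4)
E(V, r) = 2 (E(V, r) = (3 - 5)/(3 - 4) = -2/(-1) = -2*(-1) = 2)
a(g) = 2*g*(4 + g) (a(g) = (g + 4)*(g + g) = (4 + g)*(2*g) = 2*g*(4 + g))
0 + a(-1)*E(-1, 5) = 0 + (2*(-1)*(4 - 1))*2 = 0 + (2*(-1)*3)*2 = 0 - 6*2 = 0 - 12 = -12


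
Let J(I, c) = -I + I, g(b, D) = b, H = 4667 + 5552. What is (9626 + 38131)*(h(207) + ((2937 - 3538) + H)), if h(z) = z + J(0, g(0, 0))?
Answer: 469212525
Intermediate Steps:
H = 10219
J(I, c) = 0
h(z) = z (h(z) = z + 0 = z)
(9626 + 38131)*(h(207) + ((2937 - 3538) + H)) = (9626 + 38131)*(207 + ((2937 - 3538) + 10219)) = 47757*(207 + (-601 + 10219)) = 47757*(207 + 9618) = 47757*9825 = 469212525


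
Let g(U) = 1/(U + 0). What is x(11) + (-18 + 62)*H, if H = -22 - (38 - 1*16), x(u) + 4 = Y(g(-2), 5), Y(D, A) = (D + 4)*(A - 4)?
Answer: -3873/2 ≈ -1936.5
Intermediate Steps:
g(U) = 1/U
Y(D, A) = (-4 + A)*(4 + D) (Y(D, A) = (4 + D)*(-4 + A) = (-4 + A)*(4 + D))
x(u) = -1/2 (x(u) = -4 + (-16 - 4/(-2) + 4*5 + 5/(-2)) = -4 + (-16 - 4*(-1/2) + 20 + 5*(-1/2)) = -4 + (-16 + 2 + 20 - 5/2) = -4 + 7/2 = -1/2)
H = -44 (H = -22 - (38 - 16) = -22 - 1*22 = -22 - 22 = -44)
x(11) + (-18 + 62)*H = -1/2 + (-18 + 62)*(-44) = -1/2 + 44*(-44) = -1/2 - 1936 = -3873/2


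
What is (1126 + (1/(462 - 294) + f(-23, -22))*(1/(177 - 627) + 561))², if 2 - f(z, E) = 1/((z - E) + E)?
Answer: 15658105659985769761/3023425440000 ≈ 5.1789e+6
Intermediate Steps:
f(z, E) = 2 - 1/z (f(z, E) = 2 - 1/((z - E) + E) = 2 - 1/z)
(1126 + (1/(462 - 294) + f(-23, -22))*(1/(177 - 627) + 561))² = (1126 + (1/(462 - 294) + (2 - 1/(-23)))*(1/(177 - 627) + 561))² = (1126 + (1/168 + (2 - 1*(-1/23)))*(1/(-450) + 561))² = (1126 + (1/168 + (2 + 1/23))*(-1/450 + 561))² = (1126 + (1/168 + 47/23)*(252449/450))² = (1126 + (7919/3864)*(252449/450))² = (1126 + 1999143631/1738800)² = (3957032431/1738800)² = 15658105659985769761/3023425440000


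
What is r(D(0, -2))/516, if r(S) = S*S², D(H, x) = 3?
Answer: 9/172 ≈ 0.052326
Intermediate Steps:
r(S) = S³
r(D(0, -2))/516 = 3³/516 = 27*(1/516) = 9/172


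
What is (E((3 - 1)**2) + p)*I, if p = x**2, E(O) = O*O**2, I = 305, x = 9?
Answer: 44225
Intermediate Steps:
E(O) = O**3
p = 81 (p = 9**2 = 81)
(E((3 - 1)**2) + p)*I = (((3 - 1)**2)**3 + 81)*305 = ((2**2)**3 + 81)*305 = (4**3 + 81)*305 = (64 + 81)*305 = 145*305 = 44225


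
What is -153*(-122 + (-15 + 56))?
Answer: 12393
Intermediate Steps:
-153*(-122 + (-15 + 56)) = -153*(-122 + 41) = -153*(-81) = 12393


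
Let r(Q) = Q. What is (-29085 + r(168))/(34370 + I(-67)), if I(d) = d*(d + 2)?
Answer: -28917/38725 ≈ -0.74673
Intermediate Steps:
I(d) = d*(2 + d)
(-29085 + r(168))/(34370 + I(-67)) = (-29085 + 168)/(34370 - 67*(2 - 67)) = -28917/(34370 - 67*(-65)) = -28917/(34370 + 4355) = -28917/38725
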